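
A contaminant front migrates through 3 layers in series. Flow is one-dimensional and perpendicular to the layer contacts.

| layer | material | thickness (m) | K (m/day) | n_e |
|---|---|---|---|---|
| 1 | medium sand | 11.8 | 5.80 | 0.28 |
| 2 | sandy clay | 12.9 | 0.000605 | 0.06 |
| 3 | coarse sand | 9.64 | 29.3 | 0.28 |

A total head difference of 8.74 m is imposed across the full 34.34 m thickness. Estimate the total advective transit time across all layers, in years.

With flow normal to the layers, continuity requires the same specific discharge q through every layer.
Σ(b_i/K_i) = 11.8/5.80 + 12.9/0.000605 + 9.64/29.3 = 21325 d.
q = Δh / Σ(b_i/K_i) = 8.74 / 21325 = 0.0004099 m/day.
In each layer the seepage velocity is v_i = q/n_i, so the layer transit time is t_i = b_i·n_i / q:
  layer 1 (medium sand): t_1 = 11.8 × 0.28 / 0.0004099 = 8061 d
  layer 2 (sandy clay): t_2 = 12.9 × 0.06 / 0.0004099 = 1888 d
  layer 3 (coarse sand): t_3 = 9.64 × 0.28 / 0.0004099 = 6586 d
Total t = Σ t_i = 16536 days = 45.27 years.

45.3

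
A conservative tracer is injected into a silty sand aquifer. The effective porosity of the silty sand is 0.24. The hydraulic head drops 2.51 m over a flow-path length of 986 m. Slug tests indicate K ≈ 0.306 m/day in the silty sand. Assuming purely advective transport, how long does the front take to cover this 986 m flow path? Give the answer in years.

832

Hydraulic gradient i = Δh / L = 2.51 / 986 = 0.002546.
Darcy flux q = K · i = 0.3060 × 0.002546 = 0.0007790 m/day.
Seepage velocity v = q / n_e = 0.0007790 / 0.24 = 0.003246 m/day.
Travel time t = L / v = 986 / 0.003246 = 3.038e+05 days = 831.7 years.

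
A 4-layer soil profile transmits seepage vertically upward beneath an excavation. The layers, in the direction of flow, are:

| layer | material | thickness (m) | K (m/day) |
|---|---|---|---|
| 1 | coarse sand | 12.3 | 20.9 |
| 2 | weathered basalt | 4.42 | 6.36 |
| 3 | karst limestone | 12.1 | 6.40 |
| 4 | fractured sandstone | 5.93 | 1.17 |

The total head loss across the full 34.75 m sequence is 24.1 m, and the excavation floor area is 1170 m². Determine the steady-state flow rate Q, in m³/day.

3420

Flow is perpendicular to layering, so the layers act in series and the equivalent K is the thickness-weighted harmonic mean.
Total thickness L = 12.3 + 4.42 + 12.1 + 5.93 = 34.75 m.
Σ(b_i/K_i) = 12.3/20.9 + 4.42/6.36 + 12.1/6.40 + 5.93/1.17 = 8.242 d.
K_eq = L / Σ(b_i/K_i) = 34.75 / 8.242 = 4.216 m/day.
Q = K_eq · A · (Δh/L) = 4.216 × 1170 × (24.1/34.75) = 3421 m³/day.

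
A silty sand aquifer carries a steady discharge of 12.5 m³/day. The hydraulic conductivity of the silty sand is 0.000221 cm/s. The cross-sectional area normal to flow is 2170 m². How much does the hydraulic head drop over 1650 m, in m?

49.8

Convert K: 0.000221 cm/s × 864 = 0.1909 m/day.
From Q = K·A·i, i = Q / (K·A) = 12.5 / (0.1909 × 2170) = 0.03017.
Head loss Δh = i · L = 0.03017 × 1650 = 49.78 m.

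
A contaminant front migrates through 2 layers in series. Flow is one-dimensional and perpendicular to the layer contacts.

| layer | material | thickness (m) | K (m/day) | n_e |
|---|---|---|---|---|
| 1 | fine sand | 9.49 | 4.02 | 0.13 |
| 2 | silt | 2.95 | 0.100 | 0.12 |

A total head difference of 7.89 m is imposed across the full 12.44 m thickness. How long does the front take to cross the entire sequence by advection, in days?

With flow normal to the layers, continuity requires the same specific discharge q through every layer.
Σ(b_i/K_i) = 9.49/4.02 + 2.95/0.100 = 31.86 d.
q = Δh / Σ(b_i/K_i) = 7.89 / 31.86 = 0.2476 m/day.
In each layer the seepage velocity is v_i = q/n_i, so the layer transit time is t_i = b_i·n_i / q:
  layer 1 (fine sand): t_1 = 9.49 × 0.13 / 0.2476 = 4.982 d
  layer 2 (silt): t_2 = 2.95 × 0.12 / 0.2476 = 1.429 d
Total t = Σ t_i = 6.411 days.

6.41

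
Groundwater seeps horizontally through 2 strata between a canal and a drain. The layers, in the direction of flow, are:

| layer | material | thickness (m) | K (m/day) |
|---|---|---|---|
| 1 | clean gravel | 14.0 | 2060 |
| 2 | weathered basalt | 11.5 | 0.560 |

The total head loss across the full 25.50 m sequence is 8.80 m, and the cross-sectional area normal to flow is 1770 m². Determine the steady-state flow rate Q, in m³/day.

Flow is perpendicular to layering, so the layers act in series and the equivalent K is the thickness-weighted harmonic mean.
Total thickness L = 14.0 + 11.5 = 25.50 m.
Σ(b_i/K_i) = 14.0/2060 + 11.5/0.560 = 20.54 d.
K_eq = L / Σ(b_i/K_i) = 25.50 / 20.54 = 1.241 m/day.
Q = K_eq · A · (Δh/L) = 1.241 × 1770 × (8.80/25.50) = 758.2 m³/day.

758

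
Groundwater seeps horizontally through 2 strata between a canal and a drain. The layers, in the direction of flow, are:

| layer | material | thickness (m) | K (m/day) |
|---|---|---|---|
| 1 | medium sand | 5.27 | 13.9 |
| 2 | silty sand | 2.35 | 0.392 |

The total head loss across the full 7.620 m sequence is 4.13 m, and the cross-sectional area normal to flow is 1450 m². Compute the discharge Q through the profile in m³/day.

940

Flow is perpendicular to layering, so the layers act in series and the equivalent K is the thickness-weighted harmonic mean.
Total thickness L = 5.27 + 2.35 = 7.620 m.
Σ(b_i/K_i) = 5.27/13.9 + 2.35/0.392 = 6.374 d.
K_eq = L / Σ(b_i/K_i) = 7.620 / 6.374 = 1.195 m/day.
Q = K_eq · A · (Δh/L) = 1.195 × 1450 × (4.13/7.620) = 939.5 m³/day.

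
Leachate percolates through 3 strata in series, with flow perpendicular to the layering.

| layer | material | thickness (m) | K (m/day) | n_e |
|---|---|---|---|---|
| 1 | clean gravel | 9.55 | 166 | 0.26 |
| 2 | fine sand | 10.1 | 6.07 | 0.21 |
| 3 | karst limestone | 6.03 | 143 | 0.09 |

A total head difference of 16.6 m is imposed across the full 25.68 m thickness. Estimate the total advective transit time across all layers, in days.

0.547

With flow normal to the layers, continuity requires the same specific discharge q through every layer.
Σ(b_i/K_i) = 9.55/166 + 10.1/6.07 + 6.03/143 = 1.764 d.
q = Δh / Σ(b_i/K_i) = 16.6 / 1.764 = 9.412 m/day.
In each layer the seepage velocity is v_i = q/n_i, so the layer transit time is t_i = b_i·n_i / q:
  layer 1 (clean gravel): t_1 = 9.55 × 0.26 / 9.412 = 0.2638 d
  layer 2 (fine sand): t_2 = 10.1 × 0.21 / 9.412 = 0.2253 d
  layer 3 (karst limestone): t_3 = 6.03 × 0.09 / 9.412 = 0.05766 d
Total t = Σ t_i = 0.5468 days.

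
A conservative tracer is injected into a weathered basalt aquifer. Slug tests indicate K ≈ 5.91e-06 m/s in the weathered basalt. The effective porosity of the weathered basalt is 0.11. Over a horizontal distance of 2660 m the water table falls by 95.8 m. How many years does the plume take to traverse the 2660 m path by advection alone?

43.6

Convert K: 5.91e-06 m/s × 86400 = 0.5106 m/day.
Hydraulic gradient i = Δh / L = 95.8 / 2660 = 0.03602.
Darcy flux q = K · i = 0.5106 × 0.03602 = 0.01839 m/day.
Seepage velocity v = q / n_e = 0.01839 / 0.11 = 0.1672 m/day.
Travel time t = L / v = 2660 / 0.1672 = 15911 days = 43.56 years.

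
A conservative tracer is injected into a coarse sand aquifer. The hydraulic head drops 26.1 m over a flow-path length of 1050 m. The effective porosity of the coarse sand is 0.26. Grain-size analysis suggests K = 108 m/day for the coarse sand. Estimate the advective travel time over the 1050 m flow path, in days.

Hydraulic gradient i = Δh / L = 26.1 / 1050 = 0.02486.
Darcy flux q = K · i = 108.0 × 0.02486 = 2.685 m/day.
Seepage velocity v = q / n_e = 2.685 / 0.26 = 10.33 m/day.
Travel time t = L / v = 1050 / 10.33 = 101.7 days.

102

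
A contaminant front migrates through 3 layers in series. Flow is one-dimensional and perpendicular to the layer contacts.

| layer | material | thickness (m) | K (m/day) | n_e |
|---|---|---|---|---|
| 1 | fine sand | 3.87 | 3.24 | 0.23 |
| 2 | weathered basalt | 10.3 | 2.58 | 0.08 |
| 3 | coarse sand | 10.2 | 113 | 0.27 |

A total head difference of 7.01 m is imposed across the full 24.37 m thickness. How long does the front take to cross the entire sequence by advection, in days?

3.36

With flow normal to the layers, continuity requires the same specific discharge q through every layer.
Σ(b_i/K_i) = 3.87/3.24 + 10.3/2.58 + 10.2/113 = 5.277 d.
q = Δh / Σ(b_i/K_i) = 7.01 / 5.277 = 1.328 m/day.
In each layer the seepage velocity is v_i = q/n_i, so the layer transit time is t_i = b_i·n_i / q:
  layer 1 (fine sand): t_1 = 3.87 × 0.23 / 1.328 = 0.6700 d
  layer 2 (weathered basalt): t_2 = 10.3 × 0.08 / 1.328 = 0.6203 d
  layer 3 (coarse sand): t_3 = 10.2 × 0.27 / 1.328 = 2.073 d
Total t = Σ t_i = 3.363 days.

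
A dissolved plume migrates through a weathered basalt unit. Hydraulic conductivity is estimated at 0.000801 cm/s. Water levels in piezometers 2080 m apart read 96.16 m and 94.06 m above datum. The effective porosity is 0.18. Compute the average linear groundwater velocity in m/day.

0.00388

Convert K: 0.000801 cm/s × 864 = 0.6921 m/day.
Hydraulic gradient i = (96.16 − 94.06) / 2080 = 2.1 / 2080 = 0.001010.
Darcy flux q = K · i = 0.6921 × 0.001010 = 0.0006987 m/day.
Seepage velocity v = q / n_e = 0.0006987 / 0.18 = 0.003882 m/day.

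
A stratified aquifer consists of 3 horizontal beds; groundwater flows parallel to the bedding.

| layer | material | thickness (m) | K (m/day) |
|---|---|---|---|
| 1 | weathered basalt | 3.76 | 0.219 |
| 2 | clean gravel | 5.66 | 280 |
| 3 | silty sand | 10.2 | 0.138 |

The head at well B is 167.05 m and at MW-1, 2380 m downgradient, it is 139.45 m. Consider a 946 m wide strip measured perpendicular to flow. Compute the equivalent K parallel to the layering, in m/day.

Flow is parallel to layering, so each bed carries its own Darcy discharge and the transmissivities add.
Σ(K_i·b_i) = 0.219×3.76 + 280×5.66 + 0.138×10.2 = 1587 m²/day.
Total thickness b = 19.62 m, so K_eq = Σ(K_i·b_i)/b = 80.89 m/day.

80.9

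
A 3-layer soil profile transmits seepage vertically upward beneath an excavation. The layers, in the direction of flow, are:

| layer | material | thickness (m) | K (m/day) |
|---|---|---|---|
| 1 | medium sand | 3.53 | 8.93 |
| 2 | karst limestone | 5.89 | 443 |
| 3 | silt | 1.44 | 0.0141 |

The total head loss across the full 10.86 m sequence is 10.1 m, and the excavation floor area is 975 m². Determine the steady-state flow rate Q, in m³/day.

Flow is perpendicular to layering, so the layers act in series and the equivalent K is the thickness-weighted harmonic mean.
Total thickness L = 3.53 + 5.89 + 1.44 = 10.86 m.
Σ(b_i/K_i) = 3.53/8.93 + 5.89/443 + 1.44/0.0141 = 102.5 d.
K_eq = L / Σ(b_i/K_i) = 10.86 / 102.5 = 0.1059 m/day.
Q = K_eq · A · (Δh/L) = 0.1059 × 975 × (10.1/10.86) = 96.04 m³/day.

96.0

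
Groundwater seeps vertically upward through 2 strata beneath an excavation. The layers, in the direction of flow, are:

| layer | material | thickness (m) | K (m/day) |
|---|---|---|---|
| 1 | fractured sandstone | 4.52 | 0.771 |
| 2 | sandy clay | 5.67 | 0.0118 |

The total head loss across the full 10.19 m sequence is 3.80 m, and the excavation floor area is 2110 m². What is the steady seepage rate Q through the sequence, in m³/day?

Flow is perpendicular to layering, so the layers act in series and the equivalent K is the thickness-weighted harmonic mean.
Total thickness L = 4.52 + 5.67 = 10.19 m.
Σ(b_i/K_i) = 4.52/0.771 + 5.67/0.0118 = 486.4 d.
K_eq = L / Σ(b_i/K_i) = 10.19 / 486.4 = 0.02095 m/day.
Q = K_eq · A · (Δh/L) = 0.02095 × 2110 × (3.80/10.19) = 16.49 m³/day.

16.5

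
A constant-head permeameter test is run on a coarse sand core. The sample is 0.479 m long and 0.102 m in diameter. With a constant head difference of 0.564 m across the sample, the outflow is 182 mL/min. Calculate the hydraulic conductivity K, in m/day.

Cross-sectional area A = π·(d/2)² = π × (0.102/2)² = 0.008171 m².
Convert discharge: 182 mL/min = 3.033e-06 m³/s.
Darcy's law rearranged: K = Q·L / (A·Δh) = 3.033e-06 × 0.479 / (0.008171 × 0.564) = 0.0003153 m/s = 27.24 m/day.

27.2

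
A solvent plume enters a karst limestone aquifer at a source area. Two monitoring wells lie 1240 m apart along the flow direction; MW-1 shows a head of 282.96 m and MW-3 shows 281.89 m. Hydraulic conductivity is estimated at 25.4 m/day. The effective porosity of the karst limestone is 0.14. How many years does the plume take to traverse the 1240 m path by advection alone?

Hydraulic gradient i = (282.96 − 281.89) / 1240 = 1.07 / 1240 = 0.0008629.
Darcy flux q = K · i = 25.40 × 0.0008629 = 0.02192 m/day.
Seepage velocity v = q / n_e = 0.02192 / 0.14 = 0.1566 m/day.
Travel time t = L / v = 1240 / 0.1566 = 7921 days = 21.69 years.

21.7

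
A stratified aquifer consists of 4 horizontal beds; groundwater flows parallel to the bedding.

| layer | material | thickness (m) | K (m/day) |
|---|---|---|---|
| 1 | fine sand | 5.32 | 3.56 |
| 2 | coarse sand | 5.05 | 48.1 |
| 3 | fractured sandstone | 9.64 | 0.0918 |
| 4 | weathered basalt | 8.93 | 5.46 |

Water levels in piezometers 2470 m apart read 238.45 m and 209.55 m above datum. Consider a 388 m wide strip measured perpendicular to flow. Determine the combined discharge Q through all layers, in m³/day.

Flow is parallel to layering, so each bed carries its own Darcy discharge and the transmissivities add.
Σ(K_i·b_i) = 3.56×5.32 + 48.1×5.05 + 0.0918×9.64 + 5.46×8.93 = 311.5 m²/day.
Hydraulic gradient i = (238.45 − 209.55) / 2470 = 28.9 / 2470 = 0.01170.
Q = Σ(K_i·b_i) · W · i = 311.5 × 388 × 0.01170 = 1414 m³/day.

1410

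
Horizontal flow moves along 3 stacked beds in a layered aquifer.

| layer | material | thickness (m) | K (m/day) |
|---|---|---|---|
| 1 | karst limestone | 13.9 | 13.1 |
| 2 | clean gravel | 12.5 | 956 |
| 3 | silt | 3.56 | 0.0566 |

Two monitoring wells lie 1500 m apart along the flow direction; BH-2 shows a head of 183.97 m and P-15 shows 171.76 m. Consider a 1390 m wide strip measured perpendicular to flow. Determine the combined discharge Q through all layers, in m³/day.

137000

Flow is parallel to layering, so each bed carries its own Darcy discharge and the transmissivities add.
Σ(K_i·b_i) = 13.1×13.9 + 956×12.5 + 0.0566×3.56 = 12132 m²/day.
Hydraulic gradient i = (183.97 − 171.76) / 1500 = 12.21 / 1500 = 0.008140.
Q = Σ(K_i·b_i) · W · i = 12132 × 1390 × 0.008140 = 1.373e+05 m³/day.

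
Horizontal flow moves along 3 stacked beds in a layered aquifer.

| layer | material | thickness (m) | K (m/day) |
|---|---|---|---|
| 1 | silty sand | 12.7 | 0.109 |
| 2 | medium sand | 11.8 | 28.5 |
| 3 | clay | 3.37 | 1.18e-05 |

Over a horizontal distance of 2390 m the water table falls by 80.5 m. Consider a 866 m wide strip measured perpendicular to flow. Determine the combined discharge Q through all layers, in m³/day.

9850

Flow is parallel to layering, so each bed carries its own Darcy discharge and the transmissivities add.
Σ(K_i·b_i) = 0.109×12.7 + 28.5×11.8 + 1.18e-05×3.37 = 337.7 m²/day.
Hydraulic gradient i = Δh / L = 80.5 / 2390 = 0.03368.
Q = Σ(K_i·b_i) · W · i = 337.7 × 866 × 0.03368 = 9850 m³/day.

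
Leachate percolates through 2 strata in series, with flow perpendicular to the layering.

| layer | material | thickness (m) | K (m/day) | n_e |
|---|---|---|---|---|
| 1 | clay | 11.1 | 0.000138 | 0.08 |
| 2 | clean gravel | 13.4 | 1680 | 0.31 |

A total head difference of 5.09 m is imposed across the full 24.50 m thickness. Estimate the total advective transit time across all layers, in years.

With flow normal to the layers, continuity requires the same specific discharge q through every layer.
Σ(b_i/K_i) = 11.1/0.000138 + 13.4/1680 = 80435 d.
q = Δh / Σ(b_i/K_i) = 5.09 / 80435 = 6.328e-05 m/day.
In each layer the seepage velocity is v_i = q/n_i, so the layer transit time is t_i = b_i·n_i / q:
  layer 1 (clay): t_1 = 11.1 × 0.08 / 6.328e-05 = 14033 d
  layer 2 (clean gravel): t_2 = 13.4 × 0.31 / 6.328e-05 = 65644 d
Total t = Σ t_i = 79676 days = 218.1 years.

218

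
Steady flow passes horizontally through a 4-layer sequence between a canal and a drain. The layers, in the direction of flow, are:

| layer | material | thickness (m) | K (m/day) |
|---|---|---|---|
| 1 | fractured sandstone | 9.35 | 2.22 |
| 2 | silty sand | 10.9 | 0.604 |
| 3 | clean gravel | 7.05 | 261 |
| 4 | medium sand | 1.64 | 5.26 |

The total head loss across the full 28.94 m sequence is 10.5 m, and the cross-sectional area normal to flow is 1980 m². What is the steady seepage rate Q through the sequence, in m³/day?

920

Flow is perpendicular to layering, so the layers act in series and the equivalent K is the thickness-weighted harmonic mean.
Total thickness L = 9.35 + 10.9 + 7.05 + 1.64 = 28.94 m.
Σ(b_i/K_i) = 9.35/2.22 + 10.9/0.604 + 7.05/261 + 1.64/5.26 = 22.60 d.
K_eq = L / Σ(b_i/K_i) = 28.94 / 22.60 = 1.281 m/day.
Q = K_eq · A · (Δh/L) = 1.281 × 1980 × (10.5/28.94) = 920.0 m³/day.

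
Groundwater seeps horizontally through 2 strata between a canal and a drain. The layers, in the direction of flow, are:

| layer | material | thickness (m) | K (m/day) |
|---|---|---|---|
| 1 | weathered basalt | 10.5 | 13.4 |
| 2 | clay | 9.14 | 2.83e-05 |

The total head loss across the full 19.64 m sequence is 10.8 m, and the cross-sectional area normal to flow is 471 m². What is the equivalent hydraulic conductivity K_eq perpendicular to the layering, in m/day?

6.08e-05

Flow is perpendicular to layering, so the layers act in series and the equivalent K is the thickness-weighted harmonic mean.
Total thickness L = 10.5 + 9.14 = 19.64 m.
Σ(b_i/K_i) = 10.5/13.4 + 9.14/2.83e-05 = 3.230e+05 d.
K_eq = L / Σ(b_i/K_i) = 19.64 / 3.230e+05 = 6.081e-05 m/day.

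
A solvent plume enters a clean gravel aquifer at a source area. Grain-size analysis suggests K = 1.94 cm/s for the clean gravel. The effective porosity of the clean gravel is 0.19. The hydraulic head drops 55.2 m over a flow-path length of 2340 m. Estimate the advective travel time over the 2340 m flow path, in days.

11.2

Convert K: 1.94 cm/s × 864 = 1676 m/day.
Hydraulic gradient i = Δh / L = 55.2 / 2340 = 0.02359.
Darcy flux q = K · i = 1676 × 0.02359 = 39.54 m/day.
Seepage velocity v = q / n_e = 39.54 / 0.19 = 208.1 m/day.
Travel time t = L / v = 2340 / 208.1 = 11.24 days.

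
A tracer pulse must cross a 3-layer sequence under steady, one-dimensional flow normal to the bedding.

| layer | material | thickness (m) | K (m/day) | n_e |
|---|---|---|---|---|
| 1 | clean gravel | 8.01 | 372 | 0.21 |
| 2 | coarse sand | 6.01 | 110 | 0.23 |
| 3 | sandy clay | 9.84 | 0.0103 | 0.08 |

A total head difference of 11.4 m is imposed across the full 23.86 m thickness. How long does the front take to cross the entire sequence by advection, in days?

323

With flow normal to the layers, continuity requires the same specific discharge q through every layer.
Σ(b_i/K_i) = 8.01/372 + 6.01/110 + 9.84/0.0103 = 955.4 d.
q = Δh / Σ(b_i/K_i) = 11.4 / 955.4 = 0.01193 m/day.
In each layer the seepage velocity is v_i = q/n_i, so the layer transit time is t_i = b_i·n_i / q:
  layer 1 (clean gravel): t_1 = 8.01 × 0.21 / 0.01193 = 141.0 d
  layer 2 (coarse sand): t_2 = 6.01 × 0.23 / 0.01193 = 115.8 d
  layer 3 (sandy clay): t_3 = 9.84 × 0.08 / 0.01193 = 65.97 d
Total t = Σ t_i = 322.8 days.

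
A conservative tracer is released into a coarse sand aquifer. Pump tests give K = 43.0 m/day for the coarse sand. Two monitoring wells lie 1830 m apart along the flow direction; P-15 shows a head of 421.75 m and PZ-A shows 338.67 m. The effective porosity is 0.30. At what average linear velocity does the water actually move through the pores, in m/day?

6.51

Hydraulic gradient i = (421.75 − 338.67) / 1830 = 83.08 / 1830 = 0.04540.
Darcy flux q = K · i = 43.00 × 0.04540 = 1.952 m/day.
Seepage velocity v = q / n_e = 1.952 / 0.30 = 6.507 m/day.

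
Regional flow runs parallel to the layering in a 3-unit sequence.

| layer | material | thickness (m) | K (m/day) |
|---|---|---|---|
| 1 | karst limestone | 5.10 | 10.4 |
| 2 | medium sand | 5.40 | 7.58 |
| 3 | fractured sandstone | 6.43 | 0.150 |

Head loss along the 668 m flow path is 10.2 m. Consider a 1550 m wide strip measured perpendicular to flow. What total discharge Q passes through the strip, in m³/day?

Flow is parallel to layering, so each bed carries its own Darcy discharge and the transmissivities add.
Σ(K_i·b_i) = 10.4×5.10 + 7.58×5.40 + 0.150×6.43 = 94.94 m²/day.
Hydraulic gradient i = Δh / L = 10.2 / 668 = 0.01527.
Q = Σ(K_i·b_i) · W · i = 94.94 × 1550 × 0.01527 = 2247 m³/day.

2250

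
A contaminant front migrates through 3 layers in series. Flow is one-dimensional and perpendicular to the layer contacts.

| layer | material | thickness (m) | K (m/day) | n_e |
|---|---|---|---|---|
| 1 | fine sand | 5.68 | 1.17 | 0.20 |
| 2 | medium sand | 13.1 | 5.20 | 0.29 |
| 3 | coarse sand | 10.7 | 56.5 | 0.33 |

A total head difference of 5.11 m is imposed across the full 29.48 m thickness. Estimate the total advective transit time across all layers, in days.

With flow normal to the layers, continuity requires the same specific discharge q through every layer.
Σ(b_i/K_i) = 5.68/1.17 + 13.1/5.20 + 10.7/56.5 = 7.563 d.
q = Δh / Σ(b_i/K_i) = 5.11 / 7.563 = 0.6756 m/day.
In each layer the seepage velocity is v_i = q/n_i, so the layer transit time is t_i = b_i·n_i / q:
  layer 1 (fine sand): t_1 = 5.68 × 0.20 / 0.6756 = 1.681 d
  layer 2 (medium sand): t_2 = 13.1 × 0.29 / 0.6756 = 5.623 d
  layer 3 (coarse sand): t_3 = 10.7 × 0.33 / 0.6756 = 5.226 d
Total t = Σ t_i = 12.53 days.

12.5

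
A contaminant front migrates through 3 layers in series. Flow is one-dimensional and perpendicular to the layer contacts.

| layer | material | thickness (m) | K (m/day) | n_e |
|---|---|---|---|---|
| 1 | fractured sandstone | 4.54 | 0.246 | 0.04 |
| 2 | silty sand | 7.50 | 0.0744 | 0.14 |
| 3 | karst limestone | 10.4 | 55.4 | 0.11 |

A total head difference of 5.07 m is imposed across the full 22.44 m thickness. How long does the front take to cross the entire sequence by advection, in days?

56.0

With flow normal to the layers, continuity requires the same specific discharge q through every layer.
Σ(b_i/K_i) = 4.54/0.246 + 7.50/0.0744 + 10.4/55.4 = 119.4 d.
q = Δh / Σ(b_i/K_i) = 5.07 / 119.4 = 0.04244 m/day.
In each layer the seepage velocity is v_i = q/n_i, so the layer transit time is t_i = b_i·n_i / q:
  layer 1 (fractured sandstone): t_1 = 4.54 × 0.04 / 0.04244 = 4.279 d
  layer 2 (silty sand): t_2 = 7.50 × 0.14 / 0.04244 = 24.74 d
  layer 3 (karst limestone): t_3 = 10.4 × 0.11 / 0.04244 = 26.95 d
Total t = Σ t_i = 55.97 days.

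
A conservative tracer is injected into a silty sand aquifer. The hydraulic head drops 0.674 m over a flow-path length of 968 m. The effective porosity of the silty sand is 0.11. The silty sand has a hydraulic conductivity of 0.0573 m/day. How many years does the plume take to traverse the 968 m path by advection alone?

7310

Hydraulic gradient i = Δh / L = 0.674 / 968 = 0.0006963.
Darcy flux q = K · i = 0.05730 × 0.0006963 = 3.990e-05 m/day.
Seepage velocity v = q / n_e = 3.990e-05 / 0.11 = 0.0003627 m/day.
Travel time t = L / v = 968 / 0.0003627 = 2.669e+06 days = 7307 years.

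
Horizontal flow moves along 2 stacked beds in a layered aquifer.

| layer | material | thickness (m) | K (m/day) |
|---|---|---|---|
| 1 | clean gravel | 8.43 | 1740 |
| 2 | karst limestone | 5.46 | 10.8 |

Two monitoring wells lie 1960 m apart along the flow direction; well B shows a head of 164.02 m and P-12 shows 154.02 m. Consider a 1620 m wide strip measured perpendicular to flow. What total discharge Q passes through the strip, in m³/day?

122000

Flow is parallel to layering, so each bed carries its own Darcy discharge and the transmissivities add.
Σ(K_i·b_i) = 1740×8.43 + 10.8×5.46 = 14727 m²/day.
Hydraulic gradient i = (164.02 − 154.02) / 1960 = 10 / 1960 = 0.005102.
Q = Σ(K_i·b_i) · W · i = 14727 × 1620 × 0.005102 = 1.217e+05 m³/day.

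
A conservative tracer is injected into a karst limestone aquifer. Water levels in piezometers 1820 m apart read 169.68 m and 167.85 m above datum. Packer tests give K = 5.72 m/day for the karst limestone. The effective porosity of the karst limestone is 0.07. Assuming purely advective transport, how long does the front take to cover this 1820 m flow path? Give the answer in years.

60.6

Hydraulic gradient i = (169.68 − 167.85) / 1820 = 1.83 / 1820 = 0.001005.
Darcy flux q = K · i = 5.720 × 0.001005 = 0.005751 m/day.
Seepage velocity v = q / n_e = 0.005751 / 0.07 = 0.08216 m/day.
Travel time t = L / v = 1820 / 0.08216 = 22151 days = 60.65 years.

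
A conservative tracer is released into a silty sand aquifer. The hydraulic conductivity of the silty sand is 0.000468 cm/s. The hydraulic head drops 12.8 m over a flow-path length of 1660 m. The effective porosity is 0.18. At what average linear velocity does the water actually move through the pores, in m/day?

Convert K: 0.000468 cm/s × 864 = 0.4044 m/day.
Hydraulic gradient i = Δh / L = 12.8 / 1660 = 0.007711.
Darcy flux q = K · i = 0.4044 × 0.007711 = 0.003118 m/day.
Seepage velocity v = q / n_e = 0.003118 / 0.18 = 0.01732 m/day.

0.0173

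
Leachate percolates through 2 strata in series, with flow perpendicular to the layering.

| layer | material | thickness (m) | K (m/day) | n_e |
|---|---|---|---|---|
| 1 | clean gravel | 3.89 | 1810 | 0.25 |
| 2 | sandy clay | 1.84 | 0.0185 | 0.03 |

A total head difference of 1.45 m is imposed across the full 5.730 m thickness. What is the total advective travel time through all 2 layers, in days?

70.5

With flow normal to the layers, continuity requires the same specific discharge q through every layer.
Σ(b_i/K_i) = 3.89/1810 + 1.84/0.0185 = 99.46 d.
q = Δh / Σ(b_i/K_i) = 1.45 / 99.46 = 0.01458 m/day.
In each layer the seepage velocity is v_i = q/n_i, so the layer transit time is t_i = b_i·n_i / q:
  layer 1 (clean gravel): t_1 = 3.89 × 0.25 / 0.01458 = 66.71 d
  layer 2 (sandy clay): t_2 = 1.84 × 0.03 / 0.01458 = 3.786 d
Total t = Σ t_i = 70.49 days.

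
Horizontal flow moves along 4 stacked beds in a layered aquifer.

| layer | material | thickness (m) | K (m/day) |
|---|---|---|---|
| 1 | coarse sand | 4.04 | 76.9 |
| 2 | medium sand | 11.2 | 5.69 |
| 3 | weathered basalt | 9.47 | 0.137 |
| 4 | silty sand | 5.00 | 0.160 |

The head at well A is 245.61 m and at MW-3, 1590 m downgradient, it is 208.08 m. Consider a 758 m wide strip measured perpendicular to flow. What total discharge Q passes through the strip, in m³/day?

Flow is parallel to layering, so each bed carries its own Darcy discharge and the transmissivities add.
Σ(K_i·b_i) = 76.9×4.04 + 5.69×11.2 + 0.137×9.47 + 0.160×5.00 = 376.5 m²/day.
Hydraulic gradient i = (245.61 − 208.08) / 1590 = 37.53 / 1590 = 0.02360.
Q = Σ(K_i·b_i) · W · i = 376.5 × 758 × 0.02360 = 6736 m³/day.

6740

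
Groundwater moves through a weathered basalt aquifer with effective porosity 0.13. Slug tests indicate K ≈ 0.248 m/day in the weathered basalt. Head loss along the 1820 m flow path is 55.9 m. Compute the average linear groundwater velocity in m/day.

0.0586

Hydraulic gradient i = Δh / L = 55.9 / 1820 = 0.03071.
Darcy flux q = K · i = 0.2480 × 0.03071 = 0.007617 m/day.
Seepage velocity v = q / n_e = 0.007617 / 0.13 = 0.05859 m/day.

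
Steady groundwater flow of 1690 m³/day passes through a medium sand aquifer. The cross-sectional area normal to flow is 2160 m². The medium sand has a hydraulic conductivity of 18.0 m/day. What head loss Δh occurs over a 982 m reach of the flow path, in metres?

42.7

From Q = K·A·i, i = Q / (K·A) = 1690 / (18.00 × 2160) = 0.04347.
Head loss Δh = i · L = 0.04347 × 982 = 42.68 m.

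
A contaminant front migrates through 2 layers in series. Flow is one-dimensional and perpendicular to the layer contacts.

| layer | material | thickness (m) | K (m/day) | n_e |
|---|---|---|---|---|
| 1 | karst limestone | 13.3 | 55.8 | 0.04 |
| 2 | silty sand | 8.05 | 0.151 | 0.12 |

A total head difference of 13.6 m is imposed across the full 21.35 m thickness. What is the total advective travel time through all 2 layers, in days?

With flow normal to the layers, continuity requires the same specific discharge q through every layer.
Σ(b_i/K_i) = 13.3/55.8 + 8.05/0.151 = 53.55 d.
q = Δh / Σ(b_i/K_i) = 13.6 / 53.55 = 0.2540 m/day.
In each layer the seepage velocity is v_i = q/n_i, so the layer transit time is t_i = b_i·n_i / q:
  layer 1 (karst limestone): t_1 = 13.3 × 0.04 / 0.2540 = 2.095 d
  layer 2 (silty sand): t_2 = 8.05 × 0.12 / 0.2540 = 3.804 d
Total t = Σ t_i = 5.898 days.

5.90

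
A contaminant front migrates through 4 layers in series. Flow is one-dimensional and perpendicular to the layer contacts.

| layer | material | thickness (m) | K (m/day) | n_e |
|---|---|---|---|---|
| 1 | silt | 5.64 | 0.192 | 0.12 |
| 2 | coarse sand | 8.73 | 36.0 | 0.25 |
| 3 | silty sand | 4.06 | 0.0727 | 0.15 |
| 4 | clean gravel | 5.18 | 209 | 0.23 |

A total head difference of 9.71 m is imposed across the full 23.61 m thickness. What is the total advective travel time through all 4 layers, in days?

With flow normal to the layers, continuity requires the same specific discharge q through every layer.
Σ(b_i/K_i) = 5.64/0.192 + 8.73/36.0 + 4.06/0.0727 + 5.18/209 = 85.49 d.
q = Δh / Σ(b_i/K_i) = 9.71 / 85.49 = 0.1136 m/day.
In each layer the seepage velocity is v_i = q/n_i, so the layer transit time is t_i = b_i·n_i / q:
  layer 1 (silt): t_1 = 5.64 × 0.12 / 0.1136 = 5.959 d
  layer 2 (coarse sand): t_2 = 8.73 × 0.25 / 0.1136 = 19.22 d
  layer 3 (silty sand): t_3 = 4.06 × 0.15 / 0.1136 = 5.362 d
  layer 4 (clean gravel): t_4 = 5.18 × 0.23 / 0.1136 = 10.49 d
Total t = Σ t_i = 41.02 days.

41.0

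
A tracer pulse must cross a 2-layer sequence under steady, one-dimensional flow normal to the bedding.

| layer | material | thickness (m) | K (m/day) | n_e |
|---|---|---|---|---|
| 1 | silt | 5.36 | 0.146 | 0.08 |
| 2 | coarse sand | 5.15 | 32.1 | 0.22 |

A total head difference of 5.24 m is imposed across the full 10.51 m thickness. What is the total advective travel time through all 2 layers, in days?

11.0

With flow normal to the layers, continuity requires the same specific discharge q through every layer.
Σ(b_i/K_i) = 5.36/0.146 + 5.15/32.1 = 36.87 d.
q = Δh / Σ(b_i/K_i) = 5.24 / 36.87 = 0.1421 m/day.
In each layer the seepage velocity is v_i = q/n_i, so the layer transit time is t_i = b_i·n_i / q:
  layer 1 (silt): t_1 = 5.36 × 0.08 / 0.1421 = 3.017 d
  layer 2 (coarse sand): t_2 = 5.15 × 0.22 / 0.1421 = 7.973 d
Total t = Σ t_i = 10.99 days.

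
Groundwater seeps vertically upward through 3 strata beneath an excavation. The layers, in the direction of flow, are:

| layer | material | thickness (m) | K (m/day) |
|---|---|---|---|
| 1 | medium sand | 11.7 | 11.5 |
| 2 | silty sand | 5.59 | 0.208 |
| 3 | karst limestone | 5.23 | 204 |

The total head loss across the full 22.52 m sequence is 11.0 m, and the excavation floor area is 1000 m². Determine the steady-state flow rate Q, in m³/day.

394

Flow is perpendicular to layering, so the layers act in series and the equivalent K is the thickness-weighted harmonic mean.
Total thickness L = 11.7 + 5.59 + 5.23 = 22.52 m.
Σ(b_i/K_i) = 11.7/11.5 + 5.59/0.208 + 5.23/204 = 27.92 d.
K_eq = L / Σ(b_i/K_i) = 22.52 / 27.92 = 0.8066 m/day.
Q = K_eq · A · (Δh/L) = 0.8066 × 1000 × (11.0/22.52) = 394.0 m³/day.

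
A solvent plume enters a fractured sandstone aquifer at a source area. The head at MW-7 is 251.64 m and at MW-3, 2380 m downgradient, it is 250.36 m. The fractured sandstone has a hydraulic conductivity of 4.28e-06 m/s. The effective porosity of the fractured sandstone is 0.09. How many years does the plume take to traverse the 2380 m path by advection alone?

Convert K: 4.28e-06 m/s × 86400 = 0.3698 m/day.
Hydraulic gradient i = (251.64 − 250.36) / 2380 = 1.28 / 2380 = 0.0005378.
Darcy flux q = K · i = 0.3698 × 0.0005378 = 0.0001989 m/day.
Seepage velocity v = q / n_e = 0.0001989 / 0.09 = 0.002210 m/day.
Travel time t = L / v = 2380 / 0.002210 = 1.077e+06 days = 2949 years.

2950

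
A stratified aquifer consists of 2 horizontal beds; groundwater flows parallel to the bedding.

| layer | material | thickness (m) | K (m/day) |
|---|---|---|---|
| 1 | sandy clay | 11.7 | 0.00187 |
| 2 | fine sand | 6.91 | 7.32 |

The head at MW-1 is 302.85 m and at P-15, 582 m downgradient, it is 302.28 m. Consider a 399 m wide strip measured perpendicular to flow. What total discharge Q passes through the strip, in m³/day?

19.8

Flow is parallel to layering, so each bed carries its own Darcy discharge and the transmissivities add.
Σ(K_i·b_i) = 0.00187×11.7 + 7.32×6.91 = 50.60 m²/day.
Hydraulic gradient i = (302.85 − 302.28) / 582 = 0.57 / 582 = 0.0009794.
Q = Σ(K_i·b_i) · W · i = 50.60 × 399 × 0.0009794 = 19.77 m³/day.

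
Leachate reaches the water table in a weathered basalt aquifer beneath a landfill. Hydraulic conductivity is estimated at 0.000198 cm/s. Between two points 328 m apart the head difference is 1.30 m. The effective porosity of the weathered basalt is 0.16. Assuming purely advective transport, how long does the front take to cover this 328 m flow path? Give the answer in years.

Convert K: 0.000198 cm/s × 864 = 0.1711 m/day.
Hydraulic gradient i = Δh / L = 1.30 / 328 = 0.003963.
Darcy flux q = K · i = 0.1711 × 0.003963 = 0.0006780 m/day.
Seepage velocity v = q / n_e = 0.0006780 / 0.16 = 0.004238 m/day.
Travel time t = L / v = 328 / 0.004238 = 77401 days = 211.9 years.

212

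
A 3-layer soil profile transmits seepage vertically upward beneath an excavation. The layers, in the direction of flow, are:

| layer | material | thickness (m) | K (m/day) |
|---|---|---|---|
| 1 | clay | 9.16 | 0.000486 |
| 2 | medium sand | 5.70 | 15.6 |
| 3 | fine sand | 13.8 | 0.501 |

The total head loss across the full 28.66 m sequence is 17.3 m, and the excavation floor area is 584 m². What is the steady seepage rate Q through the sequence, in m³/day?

0.535

Flow is perpendicular to layering, so the layers act in series and the equivalent K is the thickness-weighted harmonic mean.
Total thickness L = 9.16 + 5.70 + 13.8 = 28.66 m.
Σ(b_i/K_i) = 9.16/0.000486 + 5.70/15.6 + 13.8/0.501 = 18876 d.
K_eq = L / Σ(b_i/K_i) = 28.66 / 18876 = 0.001518 m/day.
Q = K_eq · A · (Δh/L) = 0.001518 × 584 × (17.3/28.66) = 0.5353 m³/day.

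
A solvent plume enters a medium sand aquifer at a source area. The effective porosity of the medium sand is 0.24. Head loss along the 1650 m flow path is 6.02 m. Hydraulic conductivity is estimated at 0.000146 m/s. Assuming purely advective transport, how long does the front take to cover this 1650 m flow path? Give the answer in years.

Convert K: 0.000146 m/s × 86400 = 12.61 m/day.
Hydraulic gradient i = Δh / L = 6.02 / 1650 = 0.003648.
Darcy flux q = K · i = 12.61 × 0.003648 = 0.04602 m/day.
Seepage velocity v = q / n_e = 0.04602 / 0.24 = 0.1918 m/day.
Travel time t = L / v = 1650 / 0.1918 = 8604 days = 23.56 years.

23.6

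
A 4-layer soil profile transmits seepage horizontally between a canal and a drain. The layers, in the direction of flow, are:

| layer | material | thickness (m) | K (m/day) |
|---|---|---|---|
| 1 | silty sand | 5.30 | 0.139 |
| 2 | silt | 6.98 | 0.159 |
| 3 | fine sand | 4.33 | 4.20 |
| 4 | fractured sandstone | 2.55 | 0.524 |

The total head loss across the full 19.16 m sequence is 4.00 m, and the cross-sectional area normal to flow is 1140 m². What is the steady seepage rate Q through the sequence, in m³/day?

Flow is perpendicular to layering, so the layers act in series and the equivalent K is the thickness-weighted harmonic mean.
Total thickness L = 5.30 + 6.98 + 4.33 + 2.55 = 19.16 m.
Σ(b_i/K_i) = 5.30/0.139 + 6.98/0.159 + 4.33/4.20 + 2.55/0.524 = 87.93 d.
K_eq = L / Σ(b_i/K_i) = 19.16 / 87.93 = 0.2179 m/day.
Q = K_eq · A · (Δh/L) = 0.2179 × 1140 × (4.00/19.16) = 51.86 m³/day.

51.9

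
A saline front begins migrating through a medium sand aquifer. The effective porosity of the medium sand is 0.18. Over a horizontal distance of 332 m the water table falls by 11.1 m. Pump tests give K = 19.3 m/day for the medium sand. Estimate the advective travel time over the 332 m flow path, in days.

Hydraulic gradient i = Δh / L = 11.1 / 332 = 0.03343.
Darcy flux q = K · i = 19.30 × 0.03343 = 0.6453 m/day.
Seepage velocity v = q / n_e = 0.6453 / 0.18 = 3.585 m/day.
Travel time t = L / v = 332 / 3.585 = 92.61 days.

92.6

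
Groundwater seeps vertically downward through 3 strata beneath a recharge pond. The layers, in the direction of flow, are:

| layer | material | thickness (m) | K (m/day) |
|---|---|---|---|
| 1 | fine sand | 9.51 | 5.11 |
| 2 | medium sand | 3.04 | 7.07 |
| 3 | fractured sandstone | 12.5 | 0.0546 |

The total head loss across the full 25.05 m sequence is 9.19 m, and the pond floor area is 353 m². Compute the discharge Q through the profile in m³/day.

14.0

Flow is perpendicular to layering, so the layers act in series and the equivalent K is the thickness-weighted harmonic mean.
Total thickness L = 9.51 + 3.04 + 12.5 = 25.05 m.
Σ(b_i/K_i) = 9.51/5.11 + 3.04/7.07 + 12.5/0.0546 = 231.2 d.
K_eq = L / Σ(b_i/K_i) = 25.05 / 231.2 = 0.1083 m/day.
Q = K_eq · A · (Δh/L) = 0.1083 × 353 × (9.19/25.05) = 14.03 m³/day.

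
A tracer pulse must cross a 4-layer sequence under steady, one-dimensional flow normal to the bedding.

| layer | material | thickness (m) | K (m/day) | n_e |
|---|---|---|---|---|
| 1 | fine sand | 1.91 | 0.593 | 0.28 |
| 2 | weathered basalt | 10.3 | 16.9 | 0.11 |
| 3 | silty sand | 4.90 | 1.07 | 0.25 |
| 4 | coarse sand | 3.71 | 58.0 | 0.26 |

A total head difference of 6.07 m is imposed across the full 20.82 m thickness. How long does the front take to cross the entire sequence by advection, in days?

5.38

With flow normal to the layers, continuity requires the same specific discharge q through every layer.
Σ(b_i/K_i) = 1.91/0.593 + 10.3/16.9 + 4.90/1.07 + 3.71/58.0 = 8.474 d.
q = Δh / Σ(b_i/K_i) = 6.07 / 8.474 = 0.7163 m/day.
In each layer the seepage velocity is v_i = q/n_i, so the layer transit time is t_i = b_i·n_i / q:
  layer 1 (fine sand): t_1 = 1.91 × 0.28 / 0.7163 = 0.7466 d
  layer 2 (weathered basalt): t_2 = 10.3 × 0.11 / 0.7163 = 1.582 d
  layer 3 (silty sand): t_3 = 4.90 × 0.25 / 0.7163 = 1.710 d
  layer 4 (coarse sand): t_4 = 3.71 × 0.26 / 0.7163 = 1.347 d
Total t = Σ t_i = 5.385 days.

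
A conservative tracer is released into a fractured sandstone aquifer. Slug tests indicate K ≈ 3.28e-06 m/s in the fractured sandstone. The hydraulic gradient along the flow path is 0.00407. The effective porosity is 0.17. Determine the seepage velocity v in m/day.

0.00678

Convert K: 3.28e-06 m/s × 86400 = 0.2834 m/day.
Hydraulic gradient i = 0.00407.
Darcy flux q = K · i = 0.2834 × 0.004070 = 0.001153 m/day.
Seepage velocity v = q / n_e = 0.001153 / 0.17 = 0.006785 m/day.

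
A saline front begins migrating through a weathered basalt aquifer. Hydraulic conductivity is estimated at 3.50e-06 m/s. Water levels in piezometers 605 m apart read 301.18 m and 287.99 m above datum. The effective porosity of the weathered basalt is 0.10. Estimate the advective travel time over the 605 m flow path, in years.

25.1

Convert K: 3.50e-06 m/s × 86400 = 0.3024 m/day.
Hydraulic gradient i = (301.18 − 287.99) / 605 = 13.19 / 605 = 0.02180.
Darcy flux q = K · i = 0.3024 × 0.02180 = 0.006593 m/day.
Seepage velocity v = q / n_e = 0.006593 / 0.10 = 0.06593 m/day.
Travel time t = L / v = 605 / 0.06593 = 9177 days = 25.12 years.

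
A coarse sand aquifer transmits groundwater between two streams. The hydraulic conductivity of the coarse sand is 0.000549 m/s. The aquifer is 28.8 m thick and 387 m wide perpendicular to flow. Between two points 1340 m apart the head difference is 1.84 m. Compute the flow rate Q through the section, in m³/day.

726

Convert K: 0.000549 m/s × 86400 = 47.43 m/day.
Cross-sectional area A = 387 × 28.8 = 11146 m².
Hydraulic gradient i = Δh / L = 1.84 / 1340 = 0.001373.
Darcy's law: Q = K · A · i = 47.43 × 11146 × 0.001373 = 725.9 m³/day.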